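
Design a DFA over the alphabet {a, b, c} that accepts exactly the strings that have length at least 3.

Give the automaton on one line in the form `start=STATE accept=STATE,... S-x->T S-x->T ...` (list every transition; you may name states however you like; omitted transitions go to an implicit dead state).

start=s0 accept=s3,s4 s0-a->s1 s0-b->s1 s0-c->s1 s1-a->s2 s1-b->s2 s1-c->s2 s2-a->s3 s2-b->s3 s2-c->s3 s3-a->s4 s3-b->s4 s3-c->s4 s4-a->s4 s4-b->s4 s4-c->s4

Count input length up to 4: every symbol moves from s0 toward s4, which means 'more than 3' and absorbs. Accept from {s3, s4}.
5 states suffice.
        a   b   c  
>  s0   s1  s1  s1 
   s1   s2  s2  s2 
   s2   s3  s3  s3 
 * s3   s4  s4  s4 
 * s4   s4  s4  s4 
(> = start, * = accepting)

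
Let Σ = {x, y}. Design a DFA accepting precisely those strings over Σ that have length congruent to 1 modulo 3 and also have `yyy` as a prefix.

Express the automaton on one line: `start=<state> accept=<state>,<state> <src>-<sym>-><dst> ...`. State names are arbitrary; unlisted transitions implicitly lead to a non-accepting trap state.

Run two small machines in parallel and take their product. The first has 3 states tracking the input length modulo 3; the second has 5 states tracking whether the input so far still matches the prefix `yyy`. A product state is a pair (one from each), accepting exactly when both do.
With 9 states:
        x   y  
>  S0   S1  S2 
   S1   S3  S3 
   S2   S3  S4 
   S3   S5  S5 
   S4   S5  S6 
   S5   S1  S1 
   S6   S7  S7 
 * S7   S8  S8 
   S8   S6  S6 
(> = start, * = accepting)

start=S0 accept=S7 S0-x->S1 S0-y->S2 S1-x->S3 S1-y->S3 S2-x->S3 S2-y->S4 S3-x->S5 S3-y->S5 S4-x->S5 S4-y->S6 S5-x->S1 S5-y->S1 S6-x->S7 S6-y->S7 S7-x->S8 S7-y->S8 S8-x->S6 S8-y->S6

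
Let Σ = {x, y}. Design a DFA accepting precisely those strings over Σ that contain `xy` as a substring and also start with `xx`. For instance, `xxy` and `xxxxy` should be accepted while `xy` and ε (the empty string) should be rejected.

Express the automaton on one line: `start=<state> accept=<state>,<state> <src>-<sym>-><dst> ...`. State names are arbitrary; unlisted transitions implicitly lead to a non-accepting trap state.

Handle the two conditions separately and then intersect. One (3 states) tracks whether and how much of `xy` has been seen; the other (4 states) tracks whether the input so far still matches the prefix `xx`. Each combined state is a pair, one component from each; accept when both components accept. After merging equivalent states the machine shrinks.
With 5 states:
        x   y  
>  S0   S1  S2 
   S1   S3  S2 
   S2   S2  S2 
   S3   S3  S4 
 * S4   S4  S4 
(> = start, * = accepting)

start=S0 accept=S4 S0-x->S1 S0-y->S2 S1-x->S3 S1-y->S2 S2-x->S2 S2-y->S2 S3-x->S3 S3-y->S4 S4-x->S4 S4-y->S4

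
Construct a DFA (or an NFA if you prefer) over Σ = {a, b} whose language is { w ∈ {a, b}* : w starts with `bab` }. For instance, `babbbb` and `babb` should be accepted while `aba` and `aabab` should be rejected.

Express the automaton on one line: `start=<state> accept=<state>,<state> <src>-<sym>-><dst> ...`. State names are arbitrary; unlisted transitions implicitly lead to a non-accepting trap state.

start=s0 accept=s3 s0-a->s4 s0-b->s1 s1-a->s2 s1-b->s4 s2-a->s4 s2-b->s3 s3-a->s3 s3-b->s3 s4-a->s4 s4-b->s4

Check the first 3 symbols one by one: s0 through s2 record how many have matched `bab` so far; any wrong symbol goes to the dead state s4. After all 3 match we enter the accepting sink s3.
5 states suffice.
        a   b  
>  s0   s4  s1 
   s1   s2  s4 
   s2   s4  s3 
 * s3   s3  s3 
   s4   s4  s4 
(> = start, * = accepting)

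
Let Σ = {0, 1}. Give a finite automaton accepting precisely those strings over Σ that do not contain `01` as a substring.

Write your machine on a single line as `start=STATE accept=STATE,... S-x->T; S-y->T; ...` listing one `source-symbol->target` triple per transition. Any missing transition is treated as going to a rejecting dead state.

This is the complement of 'contains `01`'. Use the same substring-matching states — S0 through S2 holding how much of `01` has just been matched — but flip the accepting set: everything except the trap S2 accepts.
3 states suffice.
        0   1  
>* S0   S1  S0 
 * S1   S1  S2 
   S2   S2  S2 
(> = start, * = accepting)

start=S0; accept=S0,S1; S0-0->S1; S0-1->S0; S1-0->S1; S1-1->S2; S2-0->S2; S2-1->S2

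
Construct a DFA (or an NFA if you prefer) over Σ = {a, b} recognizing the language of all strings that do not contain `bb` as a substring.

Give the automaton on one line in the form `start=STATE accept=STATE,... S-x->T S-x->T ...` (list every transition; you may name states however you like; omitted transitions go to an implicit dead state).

start=q0 accept=q0,q1 q0-a->q0 q0-b->q1 q1-a->q0 q1-b->q2 q2-a->q2 q2-b->q2

Track partial matches of the forbidden pattern `bb`. State q2 is a dead state reached once `bb` has occurred; every other state accepts. q0 means no part of `bb` is currently matched.
        a   b  
>* q0   q0  q1 
 * q1   q0  q2 
   q2   q2  q2 
(> = start, * = accepting)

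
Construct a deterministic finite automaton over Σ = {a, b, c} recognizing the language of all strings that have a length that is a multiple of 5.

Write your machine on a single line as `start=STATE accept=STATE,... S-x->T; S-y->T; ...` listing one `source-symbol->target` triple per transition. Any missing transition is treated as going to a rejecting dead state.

Only the length mod 5 matters, so use a 5-cycle: from any state, every input symbol moves to the next state, wrapping S4 back to S0. Mark S0 accepting.
A 5-state machine:
        a   b   c  
>* S0   S1  S1  S1 
   S1   S2  S2  S2 
   S2   S3  S3  S3 
   S3   S4  S4  S4 
   S4   S0  S0  S0 
(> = start, * = accepting)

start=S0; accept=S0; S0-a->S1; S0-b->S1; S0-c->S1; S1-a->S2; S1-b->S2; S1-c->S2; S2-a->S3; S2-b->S3; S2-c->S3; S3-a->S4; S3-b->S4; S3-c->S4; S4-a->S0; S4-b->S0; S4-c->S0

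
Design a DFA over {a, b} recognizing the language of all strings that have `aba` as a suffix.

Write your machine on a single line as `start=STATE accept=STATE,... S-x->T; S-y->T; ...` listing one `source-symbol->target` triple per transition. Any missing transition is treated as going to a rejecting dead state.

Let each state record the length of the longest suffix of the input read so far that is also a prefix of `aba`. q1 means the last symbol is `a`; q2 means the last 2 symbols are `ab`; q3 means the last 3 symbols are `aba`. Accept only at q3, where the string currently ends in `aba`.
A 4-state machine:
        a   b  
>  q0   q1  q0 
   q1   q1  q2 
   q2   q3  q0 
 * q3   q1  q2 
(> = start, * = accepting)

start=q0; accept=q3; q0-a->q1; q0-b->q0; q1-a->q1; q1-b->q2; q2-a->q3; q2-b->q0; q3-a->q1; q3-b->q2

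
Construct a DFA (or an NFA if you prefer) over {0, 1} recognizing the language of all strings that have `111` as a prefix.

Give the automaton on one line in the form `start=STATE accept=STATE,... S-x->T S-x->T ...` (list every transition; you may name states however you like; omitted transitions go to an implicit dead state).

Check the first 3 symbols one by one: s0 through s2 record how many have matched `111` so far; any wrong symbol goes to the dead state s4. After all 3 match we enter the accepting sink s3.
A 5-state machine:
        0   1  
>  s0   s4  s1 
   s1   s4  s2 
   s2   s4  s3 
 * s3   s3  s3 
   s4   s4  s4 
(> = start, * = accepting)

start=s0 accept=s3 s0-0->s4 s0-1->s1 s1-0->s4 s1-1->s2 s2-0->s4 s2-1->s3 s3-0->s3 s3-1->s3 s4-0->s4 s4-1->s4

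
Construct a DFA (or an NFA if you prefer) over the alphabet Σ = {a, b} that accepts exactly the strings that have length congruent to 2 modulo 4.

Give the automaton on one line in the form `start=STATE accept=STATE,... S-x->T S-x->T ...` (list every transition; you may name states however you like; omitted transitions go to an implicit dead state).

Count input length modulo 4: every symbol advances one step around the cycle s0 → s1 → s2 → s3 → s0. Accept at s2.
4 states suffice.
        a   b  
>  s0   s1  s1 
   s1   s2  s2 
 * s2   s3  s3 
   s3   s0  s0 
(> = start, * = accepting)

start=s0 accept=s2 s0-a->s1 s0-b->s1 s1-a->s2 s1-b->s2 s2-a->s3 s2-b->s3 s3-a->s0 s3-b->s0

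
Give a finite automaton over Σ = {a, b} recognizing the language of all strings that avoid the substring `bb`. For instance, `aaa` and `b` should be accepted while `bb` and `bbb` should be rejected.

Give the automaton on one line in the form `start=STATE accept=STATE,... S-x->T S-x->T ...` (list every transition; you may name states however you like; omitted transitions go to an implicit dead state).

Track partial matches of the forbidden pattern `bb`. State s2 is a dead state reached once `bb` has occurred; every other state accepts. s0 means no part of `bb` is currently matched.
3 states suffice.
        a   b  
>* s0   s0  s1 
 * s1   s0  s2 
   s2   s2  s2 
(> = start, * = accepting)

start=s0 accept=s0,s1 s0-a->s0 s0-b->s1 s1-a->s0 s1-b->s2 s2-a->s2 s2-b->s2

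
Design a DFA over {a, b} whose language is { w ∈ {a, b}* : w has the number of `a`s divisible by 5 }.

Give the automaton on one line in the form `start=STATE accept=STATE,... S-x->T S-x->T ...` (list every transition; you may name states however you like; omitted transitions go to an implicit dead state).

The only thing that matters is how many `a`s have appeared, reduced mod 5. Use one state per residue: q0 for 0, …, q4 for 4. Reading `a` moves to the next residue; anything else stays put. q0 is accepting.
A 5-state machine:
        a   b  
>* q0   q1  q0 
   q1   q2  q1 
   q2   q3  q2 
   q3   q4  q3 
   q4   q0  q4 
(> = start, * = accepting)

start=q0 accept=q0 q0-a->q1 q0-b->q0 q1-a->q2 q1-b->q1 q2-a->q3 q2-b->q2 q3-a->q4 q3-b->q3 q4-a->q0 q4-b->q4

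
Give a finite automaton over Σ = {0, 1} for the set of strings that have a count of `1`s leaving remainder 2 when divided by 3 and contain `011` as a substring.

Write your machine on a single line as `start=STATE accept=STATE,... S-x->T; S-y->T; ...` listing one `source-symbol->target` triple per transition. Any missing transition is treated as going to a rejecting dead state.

Build one automaton per condition and run them in lockstep. One (3 states) tracks the count of `1`s modulo 3; the other (4 states) tracks whether and how much of `011` has been seen. Each combined state is a pair, one component from each; accept when both components accept.
12 states suffice.
       0  1 
>  A   B  C 
   B   B  D 
   C   E  F 
   D   E  G 
   E   E  H 
   F   I  A 
 * G   G  J 
   H   I  J 
   I   I  K 
   J   J  L 
   K   B  L 
   L   L  G 
(> = start, * = accepting)

start=A; accept=G; A-0->B; A-1->C; B-0->B; B-1->D; C-0->E; C-1->F; D-0->E; D-1->G; E-0->E; E-1->H; F-0->I; F-1->A; G-0->G; G-1->J; H-0->I; H-1->J; I-0->I; I-1->K; J-0->J; J-1->L; K-0->B; K-1->L; L-0->L; L-1->G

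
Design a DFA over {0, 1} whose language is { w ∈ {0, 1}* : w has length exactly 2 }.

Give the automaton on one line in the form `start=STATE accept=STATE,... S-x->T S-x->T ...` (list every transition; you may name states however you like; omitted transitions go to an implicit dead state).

start=q0 accept=q2 q0-0->q1 q0-1->q1 q1-0->q2 q1-1->q2 q2-0->q3 q2-1->q3 q3-0->q3 q3-1->q3

Count input length up to 3: every symbol moves from q0 toward q3, which means 'more than 2' and absorbs. Accept from {q2}.
A 4-state machine:
        0   1  
>  q0   q1  q1 
   q1   q2  q2 
 * q2   q3  q3 
   q3   q3  q3 
(> = start, * = accepting)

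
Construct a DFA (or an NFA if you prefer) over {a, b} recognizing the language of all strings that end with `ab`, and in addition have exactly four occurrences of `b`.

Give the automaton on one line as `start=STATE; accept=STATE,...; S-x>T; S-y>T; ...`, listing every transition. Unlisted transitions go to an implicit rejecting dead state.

Run two small machines in parallel and take their product. One (3 states) tracks how much of the suffix `ab` has currently been matched; the other (6 states) tracks the count of `b`s, saturating at 5. Each combined state is a pair, one component from each; accept when both components accept.
A 17-state machine:
          a    b  
>  s0     s1   s2 
   s1     s1   s3 
   s2     s4   s5 
   s3     s4   s5 
   s4     s4   s6 
   s5     s7   s8 
   s6     s7   s8 
   s7     s7   s9 
   s8    s10  s11 
   s9    s10  s11 
   s10   s10  s12 
   s11   s13  s14 
 * s12   s13  s14 
   s13   s13  s15 
   s14   s16  s14 
   s15   s16  s14 
   s16   s16  s15 
(> = start, * = accepting)

start=s0; accept=s12; s0-a>s1; s0-b>s2; s1-a>s1; s1-b>s3; s2-a>s4; s2-b>s5; s3-a>s4; s3-b>s5; s4-a>s4; s4-b>s6; s5-a>s7; s5-b>s8; s6-a>s7; s6-b>s8; s7-a>s7; s7-b>s9; s8-a>s10; s8-b>s11; s9-a>s10; s9-b>s11; s10-a>s10; s10-b>s12; s11-a>s13; s11-b>s14; s12-a>s13; s12-b>s14; s13-a>s13; s13-b>s15; s14-a>s16; s14-b>s14; s15-a>s16; s15-b>s14; s16-a>s16; s16-b>s15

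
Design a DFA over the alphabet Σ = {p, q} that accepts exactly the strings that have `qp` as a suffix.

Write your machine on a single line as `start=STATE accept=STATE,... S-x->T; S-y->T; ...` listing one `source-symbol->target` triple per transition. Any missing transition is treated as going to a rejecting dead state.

start=S0; accept=S2; S0-p->S0; S0-q->S1; S1-p->S2; S1-q->S1; S2-p->S0; S2-q->S1

Let each state record the length of the longest suffix of the input read so far that is also a prefix of `qp`. S1 means the last symbol is `q`; S2 means the last 2 symbols are `qp`. Accept only at S2, where the string currently ends in `qp`.
3 states suffice.
        p   q  
>  S0   S0  S1 
   S1   S2  S1 
 * S2   S0  S1 
(> = start, * = accepting)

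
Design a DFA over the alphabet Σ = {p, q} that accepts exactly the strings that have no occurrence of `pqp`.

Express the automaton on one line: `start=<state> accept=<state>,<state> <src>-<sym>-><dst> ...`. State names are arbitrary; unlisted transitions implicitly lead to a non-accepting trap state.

start=S0 accept=S0,S1,S2 S0-p->S1 S0-q->S0 S1-p->S1 S1-q->S2 S2-p->S3 S2-q->S0 S3-p->S3 S3-q->S3

Track partial matches of the forbidden pattern `pqp`. State S3 is a dead state reached once `pqp` has occurred; every other state accepts. S0 means no part of `pqp` is currently matched.
With 4 states:
        p   q  
>* S0   S1  S0 
 * S1   S1  S2 
 * S2   S3  S0 
   S3   S3  S3 
(> = start, * = accepting)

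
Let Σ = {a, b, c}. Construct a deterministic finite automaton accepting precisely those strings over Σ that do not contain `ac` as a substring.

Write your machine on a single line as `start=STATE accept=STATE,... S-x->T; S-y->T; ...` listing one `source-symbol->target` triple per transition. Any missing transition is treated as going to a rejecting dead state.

This is the complement of 'contains `ac`'. Use the same substring-matching states — s0 through s2 holding how much of `ac` has just been matched — but flip the accepting set: everything except the trap s2 accepts.
With 3 states:
        a   b   c  
>* s0   s1  s0  s0 
 * s1   s1  s0  s2 
   s2   s2  s2  s2 
(> = start, * = accepting)

start=s0; accept=s0,s1; s0-a->s1; s0-b->s0; s0-c->s0; s1-a->s1; s1-b->s0; s1-c->s2; s2-a->s2; s2-b->s2; s2-c->s2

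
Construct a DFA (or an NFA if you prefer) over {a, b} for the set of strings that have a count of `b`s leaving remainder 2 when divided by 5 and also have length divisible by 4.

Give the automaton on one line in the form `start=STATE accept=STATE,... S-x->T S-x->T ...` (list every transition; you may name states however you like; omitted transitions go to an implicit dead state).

start=s0 accept=s11 s0-a->s1 s0-b->s2 s1-a->s3 s1-b->s4 s2-a->s4 s2-b->s5 s3-a->s6 s3-b->s7 s4-a->s7 s4-b->s8 s5-a->s8 s5-b->s9 s6-a->s0 s6-b->s10 s7-a->s10 s7-b->s11 s8-a->s11 s8-b->s12 s9-a->s12 s9-b->s13 s10-a->s2 s10-b->s14 s11-a->s14 s11-b->s15 s12-a->s15 s12-b->s16 s13-a->s16 s13-b->s1 s14-a->s5 s14-b->s17 s15-a->s17 s15-b->s18 s16-a->s18 s16-b->s3 s17-a->s9 s17-b->s19 s18-a->s19 s18-b->s6 s19-a->s13 s19-b->s0

Handle the two conditions separately and then intersect. One (5 states) tracks the count of `b`s modulo 5; the other (4 states) tracks the input length modulo 4. Each combined state is a pair, one component from each; accept when both components accept.
20 states suffice.
          a    b  
>  s0     s1   s2 
   s1     s3   s4 
   s2     s4   s5 
   s3     s6   s7 
   s4     s7   s8 
   s5     s8   s9 
   s6     s0  s10 
   s7    s10  s11 
   s8    s11  s12 
   s9    s12  s13 
   s10    s2  s14 
 * s11   s14  s15 
   s12   s15  s16 
   s13   s16   s1 
   s14    s5  s17 
   s15   s17  s18 
   s16   s18   s3 
   s17    s9  s19 
   s18   s19   s6 
   s19   s13   s0 
(> = start, * = accepting)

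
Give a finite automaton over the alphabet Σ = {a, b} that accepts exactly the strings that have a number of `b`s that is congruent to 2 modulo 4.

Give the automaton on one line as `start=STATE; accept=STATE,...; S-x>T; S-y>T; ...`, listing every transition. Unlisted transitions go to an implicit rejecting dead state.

Keep the running count of `b`s modulo 4: each `b` advances along the cycle S0 → S1 → S2 → S3 → S0 while other symbols loop. Accept at S2.
With 4 states:
        a   b  
>  S0   S0  S1 
   S1   S1  S2 
 * S2   S2  S3 
   S3   S3  S0 
(> = start, * = accepting)

start=S0; accept=S2; S0-a>S0; S0-b>S1; S1-a>S1; S1-b>S2; S2-a>S2; S2-b>S3; S3-a>S3; S3-b>S0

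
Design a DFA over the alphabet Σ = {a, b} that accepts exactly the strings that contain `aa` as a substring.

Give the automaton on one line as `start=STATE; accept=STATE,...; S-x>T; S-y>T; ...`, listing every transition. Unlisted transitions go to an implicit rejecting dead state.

States S0..S1 record the length of the longest prefix of `aa` that matches the current input suffix. Reaching S2 means `aa` has been seen, and we stay there forever. Accept from S2.
        a   b  
>  S0   S1  S0 
   S1   S2  S0 
 * S2   S2  S2 
(> = start, * = accepting)

start=S0; accept=S2; S0-a>S1; S0-b>S0; S1-a>S2; S1-b>S0; S2-a>S2; S2-b>S2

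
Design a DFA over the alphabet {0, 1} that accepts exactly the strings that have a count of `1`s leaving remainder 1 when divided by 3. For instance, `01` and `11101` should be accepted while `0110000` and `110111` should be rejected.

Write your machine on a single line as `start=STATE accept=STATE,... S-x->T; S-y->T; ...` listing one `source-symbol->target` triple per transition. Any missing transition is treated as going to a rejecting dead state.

start=s0; accept=s1; s0-0->s0; s0-1->s1; s1-0->s1; s1-1->s2; s2-0->s2; s2-1->s0

The only thing that matters is how many `1`s have appeared, reduced mod 3. Use one state per residue: s0 for 0, …, s2 for 2. Reading `1` moves to the next residue; anything else stays put. s1 is accepting.
A 3-state machine:
        0   1  
>  s0   s0  s1 
 * s1   s1  s2 
   s2   s2  s0 
(> = start, * = accepting)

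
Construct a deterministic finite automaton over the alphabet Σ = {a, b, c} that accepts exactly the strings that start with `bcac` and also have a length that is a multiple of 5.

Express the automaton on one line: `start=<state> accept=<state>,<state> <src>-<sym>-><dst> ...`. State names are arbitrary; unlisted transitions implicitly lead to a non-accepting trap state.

start=q0 accept=q10 q0-a->q1 q0-b->q2 q0-c->q1 q1-a->q3 q1-b->q3 q1-c->q3 q2-a->q3 q2-b->q3 q2-c->q4 q3-a->q5 q3-b->q5 q3-c->q5 q4-a->q6 q4-b->q5 q4-c->q5 q5-a->q7 q5-b->q7 q5-c->q7 q6-a->q7 q6-b->q7 q6-c->q8 q7-a->q9 q7-b->q9 q7-c->q9 q8-a->q10 q8-b->q10 q8-c->q10 q9-a->q1 q9-b->q1 q9-c->q1 q10-a->q11 q10-b->q11 q10-c->q11 q11-a->q12 q11-b->q12 q11-c->q12 q12-a->q13 q12-b->q13 q12-c->q13 q13-a->q8 q13-b->q8 q13-c->q8

Build one automaton per condition and run them in lockstep. The first has 6 states tracking whether the input so far still matches the prefix `bcac`; the second has 5 states tracking the input length modulo 5. A product state is a pair (one from each), accepting exactly when both do.
          a    b    c  
>  q0     q1   q2   q1 
   q1     q3   q3   q3 
   q2     q3   q3   q4 
   q3     q5   q5   q5 
   q4     q6   q5   q5 
   q5     q7   q7   q7 
   q6     q7   q7   q8 
   q7     q9   q9   q9 
   q8    q10  q10  q10 
   q9     q1   q1   q1 
 * q10   q11  q11  q11 
   q11   q12  q12  q12 
   q12   q13  q13  q13 
   q13    q8   q8   q8 
(> = start, * = accepting)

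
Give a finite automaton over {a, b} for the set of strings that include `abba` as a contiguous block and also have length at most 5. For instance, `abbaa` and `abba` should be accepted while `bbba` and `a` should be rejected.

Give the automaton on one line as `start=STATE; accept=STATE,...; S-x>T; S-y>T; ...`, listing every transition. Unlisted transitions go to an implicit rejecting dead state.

start=q0; accept=q9,q10; q0-a>q1; q0-b>q2; q1-a>q3; q1-b>q4; q2-a>q3; q2-b>q5; q3-a>q5; q3-b>q6; q4-a>q5; q4-b>q7; q5-a>q5; q5-b>q5; q6-a>q5; q6-b>q8; q7-a>q9; q7-b>q5; q8-a>q10; q8-b>q5; q9-a>q10; q9-b>q10; q10-a>q5; q10-b>q5

Build one automaton per condition and run them in lockstep. The first has 5 states tracking whether and how much of `abba` has been seen; the second has 7 states tracking the input length, saturating at 6. A product state is a pair (one from each), accepting exactly when both do. After merging equivalent states the machine shrinks.
With 11 states:
          a    b  
>  q0     q1   q2 
   q1     q3   q4 
   q2     q3   q5 
   q3     q5   q6 
   q4     q5   q7 
   q5     q5   q5 
   q6     q5   q8 
   q7     q9   q5 
   q8    q10   q5 
 * q9    q10  q10 
 * q10    q5   q5 
(> = start, * = accepting)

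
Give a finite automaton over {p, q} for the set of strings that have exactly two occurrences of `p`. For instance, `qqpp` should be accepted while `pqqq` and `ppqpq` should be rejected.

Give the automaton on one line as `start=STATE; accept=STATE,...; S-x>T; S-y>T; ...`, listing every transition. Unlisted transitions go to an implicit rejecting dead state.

Count `p`s, saturating at 3: states A through C mean 0 through 2 `p`s seen; D means more than 2. Each `p` increments (capped at D); other symbols loop. Accept from {C}.
A 4-state machine:
       p  q 
>  A   B  A 
   B   C  B 
 * C   D  C 
   D   D  D 
(> = start, * = accepting)

start=A; accept=C; A-p>B; A-q>A; B-p>C; B-q>B; C-p>D; C-q>C; D-p>D; D-q>D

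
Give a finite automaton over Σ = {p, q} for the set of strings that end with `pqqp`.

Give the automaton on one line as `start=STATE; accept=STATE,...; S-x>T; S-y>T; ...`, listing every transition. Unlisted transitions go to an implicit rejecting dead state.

Remember how much of `pqqp` the current input suffix matches. State S0 means no match yet; S1 means the last symbol is `p`; S2 means the last 2 symbols are `pq`; S3 means the last 3 symbols are `pqq`; S4 means the last 4 symbols are `pqqp`. Only S4 accepts. On a mismatch, fall back to the longest proper suffix that is still a prefix of `pqqp`.
A 5-state machine:
        p   q  
>  S0   S1  S0 
   S1   S1  S2 
   S2   S1  S3 
   S3   S4  S0 
 * S4   S1  S2 
(> = start, * = accepting)

start=S0; accept=S4; S0-p>S1; S0-q>S0; S1-p>S1; S1-q>S2; S2-p>S1; S2-q>S3; S3-p>S4; S3-q>S0; S4-p>S1; S4-q>S2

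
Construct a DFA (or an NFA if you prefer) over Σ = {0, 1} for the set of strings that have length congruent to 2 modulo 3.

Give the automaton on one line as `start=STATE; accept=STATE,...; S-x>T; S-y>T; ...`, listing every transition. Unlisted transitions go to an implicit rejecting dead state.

Only the length mod 3 matters, so use a 3-cycle: from any state, every input symbol moves to the next state, wrapping S2 back to S0. Mark S2 accepting.
A 3-state machine:
        0   1  
>  S0   S1  S1 
   S1   S2  S2 
 * S2   S0  S0 
(> = start, * = accepting)

start=S0; accept=S2; S0-0>S1; S0-1>S1; S1-0>S2; S1-1>S2; S2-0>S0; S2-1>S0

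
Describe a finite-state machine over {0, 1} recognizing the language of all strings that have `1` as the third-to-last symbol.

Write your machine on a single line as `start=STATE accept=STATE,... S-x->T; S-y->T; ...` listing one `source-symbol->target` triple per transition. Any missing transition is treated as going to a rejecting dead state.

start=q0; accept=q11,q12,q13,q14; q0-0->q1; q0-1->q2; q1-0->q3; q1-1->q4; q2-0->q5; q2-1->q6; q3-0->q7; q3-1->q8; q4-0->q9; q4-1->q10; q5-0->q11; q5-1->q12; q6-0->q13; q6-1->q14; q7-0->q7; q7-1->q8; q8-0->q9; q8-1->q10; q9-0->q11; q9-1->q12; q10-0->q13; q10-1->q14; q11-0->q7; q11-1->q8; q12-0->q9; q12-1->q10; q13-0->q11; q13-1->q12; q14-0->q13; q14-1->q14

A DFA must remember the last 3 symbols (since which symbol is third-to-last isn't known until the input ends). Use one state per possible window of the last ≤3 symbols; accept from those whose window starts with `1`.
          0    1  
>  q0     q1   q2 
   q1     q3   q4 
   q2     q5   q6 
   q3     q7   q8 
   q4     q9  q10 
   q5    q11  q12 
   q6    q13  q14 
   q7     q7   q8 
   q8     q9  q10 
   q9    q11  q12 
   q10   q13  q14 
 * q11    q7   q8 
 * q12    q9  q10 
 * q13   q11  q12 
 * q14   q13  q14 
(> = start, * = accepting)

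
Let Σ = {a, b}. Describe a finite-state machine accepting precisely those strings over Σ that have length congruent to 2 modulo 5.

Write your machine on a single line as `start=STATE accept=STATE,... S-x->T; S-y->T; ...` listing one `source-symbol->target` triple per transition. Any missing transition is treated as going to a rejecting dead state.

start=q0; accept=q2; q0-a->q1; q0-b->q1; q1-a->q2; q1-b->q2; q2-a->q3; q2-b->q3; q3-a->q4; q3-b->q4; q4-a->q0; q4-b->q0

Only the length mod 5 matters, so use a 5-cycle: from any state, every input symbol moves to the next state, wrapping q4 back to q0. Mark q2 accepting.
5 states suffice.
        a   b  
>  q0   q1  q1 
   q1   q2  q2 
 * q2   q3  q3 
   q3   q4  q4 
   q4   q0  q0 
(> = start, * = accepting)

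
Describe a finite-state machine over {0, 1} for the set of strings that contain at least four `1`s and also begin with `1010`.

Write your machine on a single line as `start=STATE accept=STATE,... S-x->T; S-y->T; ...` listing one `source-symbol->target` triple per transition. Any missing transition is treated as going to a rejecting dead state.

start=s0; accept=s7; s0-0->s1; s0-1->s2; s1-0->s1; s1-1->s1; s2-0->s3; s2-1->s1; s3-0->s1; s3-1->s4; s4-0->s5; s4-1->s1; s5-0->s5; s5-1->s6; s6-0->s6; s6-1->s7; s7-0->s7; s7-1->s7

Build one automaton per condition and run them in lockstep. The first has 6 states tracking the count of `1`s, saturating at 5; the second has 6 states tracking whether the input so far still matches the prefix `1010`. A product state is a pair (one from each), accepting exactly when both do. Minimizing collapses redundant product states.
With 8 states:
        0   1  
>  s0   s1  s2 
   s1   s1  s1 
   s2   s3  s1 
   s3   s1  s4 
   s4   s5  s1 
   s5   s5  s6 
   s6   s6  s7 
 * s7   s7  s7 
(> = start, * = accepting)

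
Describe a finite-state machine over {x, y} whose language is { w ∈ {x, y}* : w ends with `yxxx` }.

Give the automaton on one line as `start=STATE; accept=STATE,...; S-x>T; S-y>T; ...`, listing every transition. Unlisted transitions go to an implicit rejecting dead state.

Remember how much of `yxxx` the current input suffix matches. State q0 means no match yet; q1 means the last symbol is `y`; q2 means the last 2 symbols are `yx`; q3 means the last 3 symbols are `yxx`; q4 means the last 4 symbols are `yxxx`. Only q4 accepts. On a mismatch, fall back to the longest proper suffix that is still a prefix of `yxxx`.
        x   y  
>  q0   q0  q1 
   q1   q2  q1 
   q2   q3  q1 
   q3   q4  q1 
 * q4   q0  q1 
(> = start, * = accepting)

start=q0; accept=q4; q0-x>q0; q0-y>q1; q1-x>q2; q1-y>q1; q2-x>q3; q2-y>q1; q3-x>q4; q3-y>q1; q4-x>q0; q4-y>q1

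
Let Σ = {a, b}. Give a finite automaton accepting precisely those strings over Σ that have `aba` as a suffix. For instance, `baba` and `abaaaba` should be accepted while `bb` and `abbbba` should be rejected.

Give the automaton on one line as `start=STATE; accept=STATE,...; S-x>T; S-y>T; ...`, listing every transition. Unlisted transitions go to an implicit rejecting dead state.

Let each state record the length of the longest suffix of the input read so far that is also a prefix of `aba`. q1 means the last symbol is `a`; q2 means the last 2 symbols are `ab`; q3 means the last 3 symbols are `aba`. Accept only at q3, where the string currently ends in `aba`.
A 4-state machine:
        a   b  
>  q0   q1  q0 
   q1   q1  q2 
   q2   q3  q0 
 * q3   q1  q2 
(> = start, * = accepting)

start=q0; accept=q3; q0-a>q1; q0-b>q0; q1-a>q1; q1-b>q2; q2-a>q3; q2-b>q0; q3-a>q1; q3-b>q2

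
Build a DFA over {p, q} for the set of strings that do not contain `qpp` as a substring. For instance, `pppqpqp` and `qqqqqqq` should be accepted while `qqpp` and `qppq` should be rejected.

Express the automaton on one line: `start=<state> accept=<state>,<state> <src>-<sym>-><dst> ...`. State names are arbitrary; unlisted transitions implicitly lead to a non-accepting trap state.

start=S0 accept=S0,S1,S2 S0-p->S0 S0-q->S1 S1-p->S2 S1-q->S1 S2-p->S3 S2-q->S1 S3-p->S3 S3-q->S3

This is the complement of 'contains `qpp`'. Use the same substring-matching states — S0 through S3 holding how much of `qpp` has just been matched — but flip the accepting set: everything except the trap S3 accepts.
A 4-state machine:
        p   q  
>* S0   S0  S1 
 * S1   S2  S1 
 * S2   S3  S1 
   S3   S3  S3 
(> = start, * = accepting)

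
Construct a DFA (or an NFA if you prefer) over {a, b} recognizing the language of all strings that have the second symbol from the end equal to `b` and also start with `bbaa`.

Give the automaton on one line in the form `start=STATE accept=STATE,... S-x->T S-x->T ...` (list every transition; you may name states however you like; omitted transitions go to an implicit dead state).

Build one automaton per condition and run them in lockstep. The first has 7 states tracking the last 2 symbols read; the second has 6 states tracking whether the input so far still matches the prefix `bbaa`. A product state is a pair (one from each), accepting exactly when both do.
13 states suffice.
          a    b  
>  s0     s1   s2 
   s1     s3   s4 
   s2     s5   s6 
   s3     s3   s4 
   s4     s5   s7 
   s5     s3   s4 
   s6     s8   s7 
   s7     s5   s7 
   s8     s9   s4 
   s9     s9  s10 
   s10   s11  s12 
 * s11    s9  s10 
 * s12   s11  s12 
(> = start, * = accepting)

start=s0 accept=s11,s12 s0-a->s1 s0-b->s2 s1-a->s3 s1-b->s4 s2-a->s5 s2-b->s6 s3-a->s3 s3-b->s4 s4-a->s5 s4-b->s7 s5-a->s3 s5-b->s4 s6-a->s8 s6-b->s7 s7-a->s5 s7-b->s7 s8-a->s9 s8-b->s4 s9-a->s9 s9-b->s10 s10-a->s11 s10-b->s12 s11-a->s9 s11-b->s10 s12-a->s11 s12-b->s12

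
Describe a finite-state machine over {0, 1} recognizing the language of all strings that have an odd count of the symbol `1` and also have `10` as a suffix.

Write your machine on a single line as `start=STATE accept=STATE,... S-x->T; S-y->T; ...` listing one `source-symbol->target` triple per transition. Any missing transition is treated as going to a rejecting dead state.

Build one automaton per condition and run them in lockstep. The first has 2 states tracking the count of `1`s modulo 2; the second has 3 states tracking how much of the suffix `10` has currently been matched. A product state is a pair (one from each), accepting exactly when both do. Minimizing collapses redundant product states.
4 states suffice.
        0   1  
>  q0   q0  q1 
   q1   q2  q0 
 * q2   q3  q0 
   q3   q3  q0 
(> = start, * = accepting)

start=q0; accept=q2; q0-0->q0; q0-1->q1; q1-0->q2; q1-1->q0; q2-0->q3; q2-1->q0; q3-0->q3; q3-1->q0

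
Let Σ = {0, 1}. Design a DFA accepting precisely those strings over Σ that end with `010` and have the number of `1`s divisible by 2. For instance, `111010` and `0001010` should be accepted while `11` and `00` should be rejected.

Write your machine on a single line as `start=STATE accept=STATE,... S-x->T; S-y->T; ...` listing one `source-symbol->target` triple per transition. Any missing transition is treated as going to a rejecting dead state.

start=S0; accept=S7; S0-0->S1; S0-1->S2; S1-0->S1; S1-1->S3; S2-0->S4; S2-1->S0; S3-0->S5; S3-1->S0; S4-0->S4; S4-1->S6; S5-0->S4; S5-1->S6; S6-0->S7; S6-1->S2; S7-0->S1; S7-1->S3

Build one automaton per condition and run them in lockstep. The first has 4 states tracking how much of the suffix `010` has currently been matched; the second has 2 states tracking the count of `1`s modulo 2. A product state is a pair (one from each), accepting exactly when both do.
8 states suffice.
        0   1  
>  S0   S1  S2 
   S1   S1  S3 
   S2   S4  S0 
   S3   S5  S0 
   S4   S4  S6 
   S5   S4  S6 
   S6   S7  S2 
 * S7   S1  S3 
(> = start, * = accepting)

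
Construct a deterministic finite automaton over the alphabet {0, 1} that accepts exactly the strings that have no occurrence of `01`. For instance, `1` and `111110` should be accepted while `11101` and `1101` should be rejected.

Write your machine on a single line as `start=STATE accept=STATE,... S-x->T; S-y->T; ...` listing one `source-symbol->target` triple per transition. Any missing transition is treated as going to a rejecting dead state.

This is the complement of 'contains `01`'. Use the same substring-matching states — q0 through q2 holding how much of `01` has just been matched — but flip the accepting set: everything except the trap q2 accepts.
With 3 states:
        0   1  
>* q0   q1  q0 
 * q1   q1  q2 
   q2   q2  q2 
(> = start, * = accepting)

start=q0; accept=q0,q1; q0-0->q1; q0-1->q0; q1-0->q1; q1-1->q2; q2-0->q2; q2-1->q2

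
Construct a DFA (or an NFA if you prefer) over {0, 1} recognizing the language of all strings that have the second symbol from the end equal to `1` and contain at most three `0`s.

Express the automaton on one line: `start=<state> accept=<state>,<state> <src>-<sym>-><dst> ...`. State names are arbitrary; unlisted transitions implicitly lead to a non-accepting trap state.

start=A accept=F,G,J,K,N,O,R A-0->B A-1->C B-0->D B-1->E C-0->F C-1->G D-0->H D-1->I E-0->J E-1->K F-0->D F-1->E G-0->F G-1->G H-0->L H-1->M I-0->N I-1->O J-0->H J-1->I K-0->J K-1->K L-0->L L-1->P M-0->Q M-1->R N-0->L N-1->M O-0->N O-1->O P-0->Q P-1->S Q-0->L Q-1->P R-0->Q R-1->R S-0->Q S-1->S

Build one automaton per condition and run them in lockstep. The first has 7 states tracking the last 2 symbols read; the second has 5 states tracking the count of `0`s, saturating at 4. A product state is a pair (one from each), accepting exactly when both do.
19 states suffice.
       0  1 
>  A   B  C 
   B   D  E 
   C   F  G 
   D   H  I 
   E   J  K 
 * F   D  E 
 * G   F  G 
   H   L  M 
   I   N  O 
 * J   H  I 
 * K   J  K 
   L   L  P 
   M   Q  R 
 * N   L  M 
 * O   N  O 
   P   Q  S 
   Q   L  P 
 * R   Q  R 
   S   Q  S 
(> = start, * = accepting)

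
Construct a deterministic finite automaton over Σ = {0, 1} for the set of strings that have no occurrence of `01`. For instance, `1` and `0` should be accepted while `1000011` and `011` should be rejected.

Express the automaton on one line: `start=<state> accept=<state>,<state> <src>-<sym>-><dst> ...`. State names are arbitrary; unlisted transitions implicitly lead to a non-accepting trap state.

This is the complement of 'contains `01`'. Use the same substring-matching states — s0 through s2 holding how much of `01` has just been matched — but flip the accepting set: everything except the trap s2 accepts.
        0   1  
>* s0   s1  s0 
 * s1   s1  s2 
   s2   s2  s2 
(> = start, * = accepting)

start=s0 accept=s0,s1 s0-0->s1 s0-1->s0 s1-0->s1 s1-1->s2 s2-0->s2 s2-1->s2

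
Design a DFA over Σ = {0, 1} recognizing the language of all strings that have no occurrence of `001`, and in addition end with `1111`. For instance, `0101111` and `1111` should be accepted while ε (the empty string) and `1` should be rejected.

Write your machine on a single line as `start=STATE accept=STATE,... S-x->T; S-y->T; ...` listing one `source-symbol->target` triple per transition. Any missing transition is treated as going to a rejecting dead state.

start=q0; accept=q9; q0-0->q1; q0-1->q2; q1-0->q3; q1-1->q2; q2-0->q1; q2-1->q4; q3-0->q3; q3-1->q5; q4-0->q1; q4-1->q6; q5-0->q7; q5-1->q8; q6-0->q1; q6-1->q9; q7-0->q7; q7-1->q5; q8-0->q7; q8-1->q10; q9-0->q1; q9-1->q9; q10-0->q7; q10-1->q11; q11-0->q7; q11-1->q11

Handle the two conditions separately and then intersect. One (4 states) tracks partial matches of the forbidden pattern `001`; the other (5 states) tracks how much of the suffix `1111` has currently been matched. Each combined state is a pair, one component from each; accept when both components accept.
A 12-state machine:
          0    1  
>  q0     q1   q2 
   q1     q3   q2 
   q2     q1   q4 
   q3     q3   q5 
   q4     q1   q6 
   q5     q7   q8 
   q6     q1   q9 
   q7     q7   q5 
   q8     q7  q10 
 * q9     q1   q9 
   q10    q7  q11 
   q11    q7  q11 
(> = start, * = accepting)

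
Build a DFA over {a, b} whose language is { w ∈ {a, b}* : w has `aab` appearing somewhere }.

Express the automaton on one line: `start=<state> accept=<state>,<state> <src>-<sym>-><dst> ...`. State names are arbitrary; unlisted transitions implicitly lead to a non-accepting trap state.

start=q0 accept=q3 q0-a->q1 q0-b->q0 q1-a->q2 q1-b->q0 q2-a->q2 q2-b->q3 q3-a->q3 q3-b->q3

States q0..q2 record the length of the longest prefix of `aab` that matches the current input suffix. Reaching q3 means `aab` has been seen, and we stay there forever. Accept from q3.
4 states suffice.
        a   b  
>  q0   q1  q0 
   q1   q2  q0 
   q2   q2  q3 
 * q3   q3  q3 
(> = start, * = accepting)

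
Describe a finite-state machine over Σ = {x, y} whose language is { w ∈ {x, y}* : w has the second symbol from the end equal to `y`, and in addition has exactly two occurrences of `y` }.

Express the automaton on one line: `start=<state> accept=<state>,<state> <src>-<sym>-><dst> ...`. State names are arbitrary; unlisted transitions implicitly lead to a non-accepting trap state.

start=S0 accept=S6,S9 S0-x->S1 S0-y->S2 S1-x->S3 S1-y->S4 S2-x->S5 S2-y->S6 S3-x->S3 S3-y->S4 S4-x->S5 S4-y->S6 S5-x->S7 S5-y->S8 S6-x->S9 S6-y->S10 S7-x->S7 S7-y->S8 S8-x->S9 S8-y->S10 S9-x->S11 S9-y->S12 S10-x->S13 S10-y->S10 S11-x->S11 S11-y->S12 S12-x->S13 S12-y->S10 S13-x->S14 S13-y->S12 S14-x->S14 S14-y->S12

Build one automaton per condition and run them in lockstep. One (7 states) tracks the last 2 symbols read; the other (4 states) tracks the count of `y`s, saturating at 3. Each combined state is a pair, one component from each; accept when both components accept.
          x    y  
>  S0     S1   S2 
   S1     S3   S4 
   S2     S5   S6 
   S3     S3   S4 
   S4     S5   S6 
   S5     S7   S8 
 * S6     S9  S10 
   S7     S7   S8 
   S8     S9  S10 
 * S9    S11  S12 
   S10   S13  S10 
   S11   S11  S12 
   S12   S13  S10 
   S13   S14  S12 
   S14   S14  S12 
(> = start, * = accepting)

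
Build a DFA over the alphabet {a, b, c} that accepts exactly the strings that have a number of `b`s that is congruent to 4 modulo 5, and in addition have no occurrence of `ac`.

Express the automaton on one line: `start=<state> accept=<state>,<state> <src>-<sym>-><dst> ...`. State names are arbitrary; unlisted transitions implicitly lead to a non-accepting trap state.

start=s0 accept=s11,s13 s0-a->s1 s0-b->s2 s0-c->s0 s1-a->s1 s1-b->s2 s1-c->s3 s2-a->s4 s2-b->s5 s2-c->s2 s3-a->s3 s3-b->s6 s3-c->s3 s4-a->s4 s4-b->s5 s4-c->s6 s5-a->s7 s5-b->s8 s5-c->s5 s6-a->s6 s6-b->s9 s6-c->s6 s7-a->s7 s7-b->s8 s7-c->s9 s8-a->s10 s8-b->s11 s8-c->s8 s9-a->s9 s9-b->s12 s9-c->s9 s10-a->s10 s10-b->s11 s10-c->s12 s11-a->s13 s11-b->s0 s11-c->s11 s12-a->s12 s12-b->s14 s12-c->s12 s13-a->s13 s13-b->s0 s13-c->s14 s14-a->s14 s14-b->s3 s14-c->s14

Run two small machines in parallel and take their product. One (5 states) tracks the count of `b`s modulo 5; the other (3 states) tracks partial matches of the forbidden pattern `ac`. Each combined state is a pair, one component from each; accept when both components accept.
          a    b    c  
>  s0     s1   s2   s0 
   s1     s1   s2   s3 
   s2     s4   s5   s2 
   s3     s3   s6   s3 
   s4     s4   s5   s6 
   s5     s7   s8   s5 
   s6     s6   s9   s6 
   s7     s7   s8   s9 
   s8    s10  s11   s8 
   s9     s9  s12   s9 
   s10   s10  s11  s12 
 * s11   s13   s0  s11 
   s12   s12  s14  s12 
 * s13   s13   s0  s14 
   s14   s14   s3  s14 
(> = start, * = accepting)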